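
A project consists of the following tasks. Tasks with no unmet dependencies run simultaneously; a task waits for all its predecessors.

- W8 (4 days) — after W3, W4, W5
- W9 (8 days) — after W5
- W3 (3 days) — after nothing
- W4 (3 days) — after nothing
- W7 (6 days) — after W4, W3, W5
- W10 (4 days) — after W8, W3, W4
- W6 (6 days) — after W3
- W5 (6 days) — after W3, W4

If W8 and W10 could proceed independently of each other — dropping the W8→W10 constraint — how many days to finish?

17

Before: longest chain W3→W5→W8→W10 = 3+6+4+4 = 17, finish 17.
Without W8→W10, W10's earliest start moves from 13 to 3.
New critical path: W3→W5→W9 = 3+6+8 = 17 ⇒ 17 days.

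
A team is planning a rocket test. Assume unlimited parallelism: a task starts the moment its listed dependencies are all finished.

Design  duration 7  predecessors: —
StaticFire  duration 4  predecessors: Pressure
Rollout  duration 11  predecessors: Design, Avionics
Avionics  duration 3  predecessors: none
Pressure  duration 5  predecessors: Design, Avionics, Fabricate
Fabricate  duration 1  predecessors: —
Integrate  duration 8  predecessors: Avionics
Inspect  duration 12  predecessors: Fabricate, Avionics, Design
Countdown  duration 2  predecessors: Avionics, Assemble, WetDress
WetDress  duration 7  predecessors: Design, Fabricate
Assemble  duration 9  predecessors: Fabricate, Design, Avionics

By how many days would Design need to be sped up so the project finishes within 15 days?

Current finish: 19 days; target: 15.
Design is on every critical path, so each day cut from Design cuts the finish by one (this holds down to a finish of 15).
Need 19 − 15 = 4 days off Design → Design becomes 3 days, finish becomes 15.

4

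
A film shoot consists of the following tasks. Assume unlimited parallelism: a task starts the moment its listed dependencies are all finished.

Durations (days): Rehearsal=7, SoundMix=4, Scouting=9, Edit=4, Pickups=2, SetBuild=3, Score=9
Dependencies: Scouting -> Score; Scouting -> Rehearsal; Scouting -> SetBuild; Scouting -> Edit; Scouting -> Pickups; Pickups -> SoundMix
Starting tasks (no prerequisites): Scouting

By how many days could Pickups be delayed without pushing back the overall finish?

3

Scouting→Score = 9+9 = 18 sets the makespan at 18 days.
Longest path through Pickups: 15 days (earliest finish 11, latest finish 14).
So Pickups can slip 14 − 11 = 3 days.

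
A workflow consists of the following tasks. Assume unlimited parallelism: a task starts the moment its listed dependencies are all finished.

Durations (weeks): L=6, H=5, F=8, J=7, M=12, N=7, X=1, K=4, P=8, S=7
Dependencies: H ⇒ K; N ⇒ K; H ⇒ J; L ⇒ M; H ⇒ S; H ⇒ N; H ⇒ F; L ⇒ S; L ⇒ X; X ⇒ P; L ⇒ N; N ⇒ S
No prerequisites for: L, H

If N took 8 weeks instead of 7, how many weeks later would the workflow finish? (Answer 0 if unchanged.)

The binding path is L→N→S = 6+7+7 = 20; finish at 20 weeks.
N lies on that path, so at 8 weeks the path becomes 21 weeks.
The critical path is still L→N→S; finish is now 21 weeks.
Change in finish: 21 − 20 = +1 weeks.

1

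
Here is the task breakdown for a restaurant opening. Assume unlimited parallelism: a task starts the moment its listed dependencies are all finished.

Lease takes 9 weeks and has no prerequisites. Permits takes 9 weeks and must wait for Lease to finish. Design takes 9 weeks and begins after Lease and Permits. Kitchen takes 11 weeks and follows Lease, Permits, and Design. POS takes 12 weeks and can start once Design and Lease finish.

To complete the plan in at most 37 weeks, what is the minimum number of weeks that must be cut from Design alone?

2

Current finish: 39 weeks; target: 37.
Design is on every critical path, so each week cut from Design cuts the finish by one (this holds down to a finish of 31).
Need 39 − 37 = 2 weeks off Design → Design becomes 7 weeks, finish becomes 37.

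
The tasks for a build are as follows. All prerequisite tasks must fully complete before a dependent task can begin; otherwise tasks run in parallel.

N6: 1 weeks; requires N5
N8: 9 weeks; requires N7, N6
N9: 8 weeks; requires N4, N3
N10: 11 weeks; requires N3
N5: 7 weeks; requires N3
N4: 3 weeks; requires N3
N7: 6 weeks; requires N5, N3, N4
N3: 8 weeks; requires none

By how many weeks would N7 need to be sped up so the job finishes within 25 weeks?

Current finish: 30 weeks; target: 25.
N7 is on every critical path, so each week cut from N7 cuts the finish by one (this holds down to a finish of 25).
Need 30 − 25 = 5 weeks off N7 → N7 becomes 1 week, finish becomes 25.

5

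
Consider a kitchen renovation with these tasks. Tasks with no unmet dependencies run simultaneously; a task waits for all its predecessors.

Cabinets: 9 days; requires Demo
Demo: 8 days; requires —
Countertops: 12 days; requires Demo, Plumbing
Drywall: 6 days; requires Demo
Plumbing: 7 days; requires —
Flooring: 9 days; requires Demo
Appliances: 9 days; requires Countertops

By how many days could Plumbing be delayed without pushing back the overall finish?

1

Demo→Countertops→Appliances = 8+12+9 = 29 sets the makespan at 29 days.
The longest chain containing Plumbing totals 28 days.
Float = 29 − 28 = 1.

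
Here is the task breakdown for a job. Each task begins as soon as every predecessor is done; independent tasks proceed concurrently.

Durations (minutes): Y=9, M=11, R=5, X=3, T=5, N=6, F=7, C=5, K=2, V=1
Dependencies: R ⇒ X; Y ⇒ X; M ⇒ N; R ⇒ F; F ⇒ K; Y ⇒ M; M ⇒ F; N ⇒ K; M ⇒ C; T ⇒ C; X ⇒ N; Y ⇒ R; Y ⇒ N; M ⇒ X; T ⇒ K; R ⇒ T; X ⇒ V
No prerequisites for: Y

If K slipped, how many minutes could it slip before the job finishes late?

The longest chain is Y→M→X→N→K = 9+11+3+6+2 = 31; overall finish 31 minutes.
Longest path through K: 31 minutes (earliest finish 31, latest finish 31).
So K can slip 31 − 31 = 0 minutes.

0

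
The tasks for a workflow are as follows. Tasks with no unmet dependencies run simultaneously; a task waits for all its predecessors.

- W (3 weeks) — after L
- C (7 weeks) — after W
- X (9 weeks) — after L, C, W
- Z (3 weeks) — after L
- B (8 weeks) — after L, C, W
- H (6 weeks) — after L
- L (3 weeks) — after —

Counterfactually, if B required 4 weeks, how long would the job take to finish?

22

The binding path is L→W→C→X = 3+3+7+9 = 22; finish at 22 weeks.
The longest path through B is only 21 weeks, so B has float 1.
No other chain overtakes it, so the finish is 22 weeks.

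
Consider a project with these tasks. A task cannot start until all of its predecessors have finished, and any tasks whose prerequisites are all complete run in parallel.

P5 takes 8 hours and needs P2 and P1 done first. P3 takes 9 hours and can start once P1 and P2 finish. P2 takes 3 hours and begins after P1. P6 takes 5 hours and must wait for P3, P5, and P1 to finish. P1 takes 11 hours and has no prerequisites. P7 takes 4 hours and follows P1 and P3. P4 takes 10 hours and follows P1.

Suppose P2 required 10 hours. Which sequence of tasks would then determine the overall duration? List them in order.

As given, the longest chain is P1→P2→P3→P6 = 11+3+9+5 = 28, so the finish is 28 hours.
P2 lies on that path, so at 10 hours the path becomes 35 hours.
That remains the longest chain; total 35 hours.

P1, P2, P3, P6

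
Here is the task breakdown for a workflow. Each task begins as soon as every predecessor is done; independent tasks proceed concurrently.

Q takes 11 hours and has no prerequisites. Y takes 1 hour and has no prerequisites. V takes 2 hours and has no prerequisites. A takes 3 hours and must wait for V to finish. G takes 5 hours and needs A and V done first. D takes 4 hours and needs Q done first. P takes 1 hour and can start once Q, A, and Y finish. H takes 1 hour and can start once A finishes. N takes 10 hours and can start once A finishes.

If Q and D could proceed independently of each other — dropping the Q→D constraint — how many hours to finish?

15

Before: longest chain Q→D = 11+4 = 15, finish 15.
Without Q→D, D's earliest start moves from 11 to 0.
New critical path: V→A→N = 2+3+10 = 15 ⇒ 15 hours.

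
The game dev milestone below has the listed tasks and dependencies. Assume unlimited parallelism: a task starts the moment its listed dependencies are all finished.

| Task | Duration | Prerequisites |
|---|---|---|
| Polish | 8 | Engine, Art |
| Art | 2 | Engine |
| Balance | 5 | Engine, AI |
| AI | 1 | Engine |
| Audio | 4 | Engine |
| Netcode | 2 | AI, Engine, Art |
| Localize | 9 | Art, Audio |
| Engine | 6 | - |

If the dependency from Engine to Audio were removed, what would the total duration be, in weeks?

Before: longest chain Engine→Audio→Localize = 6+4+9 = 19, finish 19.
Without Engine→Audio, Audio's earliest start moves from 6 to 0.
The longest chain is now Engine→Art→Localize = 6+2+9 = 17, so the job takes 17 weeks.

17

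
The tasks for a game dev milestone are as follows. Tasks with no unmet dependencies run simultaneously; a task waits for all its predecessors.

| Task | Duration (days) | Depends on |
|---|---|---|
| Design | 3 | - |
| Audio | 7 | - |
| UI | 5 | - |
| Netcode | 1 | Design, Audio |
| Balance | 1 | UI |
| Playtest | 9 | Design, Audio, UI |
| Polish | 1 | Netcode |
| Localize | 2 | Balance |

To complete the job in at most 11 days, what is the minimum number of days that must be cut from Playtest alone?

Current finish: 16 days; target: 11.
Playtest is on every critical path, so each day cut from Playtest cuts the finish by one (this holds down to a finish of 9).
Need 16 − 11 = 5 days off Playtest → Playtest becomes 4 days, finish becomes 11.

5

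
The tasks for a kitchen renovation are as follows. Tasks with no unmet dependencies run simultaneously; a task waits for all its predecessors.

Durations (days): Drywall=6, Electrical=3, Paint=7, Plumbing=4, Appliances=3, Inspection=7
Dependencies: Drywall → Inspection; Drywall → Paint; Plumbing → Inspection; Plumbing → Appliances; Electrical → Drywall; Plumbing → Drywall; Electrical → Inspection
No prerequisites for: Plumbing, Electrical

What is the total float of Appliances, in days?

10

Plumbing→Drywall→Paint = 4+6+7 = 17 sets the makespan at 17 days.
Longest path through Appliances: 7 days (earliest finish 7, latest finish 17).
Float = 17 − 7 = 10.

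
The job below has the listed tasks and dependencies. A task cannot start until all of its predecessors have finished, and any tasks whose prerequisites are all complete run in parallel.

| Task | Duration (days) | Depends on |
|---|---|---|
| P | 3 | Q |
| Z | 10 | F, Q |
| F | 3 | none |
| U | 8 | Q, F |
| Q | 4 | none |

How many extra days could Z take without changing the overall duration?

Critical path: Q→Z = 4+10 = 14, so the finish is 14 days.
Z finishes as early as 14 and must finish by 14.
Float = 14 − 14 = 0.

0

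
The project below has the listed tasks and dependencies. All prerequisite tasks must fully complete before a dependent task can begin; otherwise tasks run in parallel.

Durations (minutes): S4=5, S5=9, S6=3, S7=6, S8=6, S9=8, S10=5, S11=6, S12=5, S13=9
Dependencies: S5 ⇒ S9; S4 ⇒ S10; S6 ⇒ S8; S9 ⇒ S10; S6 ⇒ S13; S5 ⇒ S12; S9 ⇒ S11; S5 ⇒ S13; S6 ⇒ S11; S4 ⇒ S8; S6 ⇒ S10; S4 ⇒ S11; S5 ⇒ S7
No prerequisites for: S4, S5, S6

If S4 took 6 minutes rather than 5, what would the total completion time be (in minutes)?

23

Baseline: S5→S9→S11 = 9+8+6 = 23 → 23 minutes.
S4 has 12 minutes of float (longest path through it is 11).
The critical path is still S5→S9→S11; finish is now 23 minutes.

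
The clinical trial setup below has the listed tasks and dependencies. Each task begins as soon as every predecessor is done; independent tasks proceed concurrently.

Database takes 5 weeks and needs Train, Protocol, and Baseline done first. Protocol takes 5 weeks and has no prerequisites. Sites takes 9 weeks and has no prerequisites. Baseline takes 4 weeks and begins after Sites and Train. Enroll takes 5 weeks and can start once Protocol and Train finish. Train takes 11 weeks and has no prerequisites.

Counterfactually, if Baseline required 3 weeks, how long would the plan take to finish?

19

Actual critical path: Train→Baseline→Database = 11+4+5 = 20 ⇒ 20 weeks.
Baseline lies on that path, so at 3 weeks the path becomes 19 weeks.
The critical path is still Train→Baseline→Database; finish is now 19 weeks.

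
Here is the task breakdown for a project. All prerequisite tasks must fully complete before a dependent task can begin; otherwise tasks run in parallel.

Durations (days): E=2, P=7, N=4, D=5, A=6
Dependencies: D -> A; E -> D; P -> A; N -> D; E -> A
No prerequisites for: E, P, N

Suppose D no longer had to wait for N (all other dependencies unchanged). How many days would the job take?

13

Original critical path: N→D→A = 4+5+6 = 15 ⇒ 15 days.
Without N→D, D's earliest start moves from 4 to 2.
After: E→D→A = 2+5+6 = 13 → 13 days.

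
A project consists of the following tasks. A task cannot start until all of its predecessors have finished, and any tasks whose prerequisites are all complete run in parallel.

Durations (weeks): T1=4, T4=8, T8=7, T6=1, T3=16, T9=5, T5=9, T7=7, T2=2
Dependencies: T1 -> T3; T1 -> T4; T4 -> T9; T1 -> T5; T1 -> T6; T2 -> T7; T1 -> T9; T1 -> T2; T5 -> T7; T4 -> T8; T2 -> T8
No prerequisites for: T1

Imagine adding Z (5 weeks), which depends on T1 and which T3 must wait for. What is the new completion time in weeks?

Originally the plan takes 20 weeks.
With Z inserted, T3 now waits for max(T1, Z).
New critical path: T1→Z→T3 = 4+5+16 = 25 ⇒ 25 weeks.

25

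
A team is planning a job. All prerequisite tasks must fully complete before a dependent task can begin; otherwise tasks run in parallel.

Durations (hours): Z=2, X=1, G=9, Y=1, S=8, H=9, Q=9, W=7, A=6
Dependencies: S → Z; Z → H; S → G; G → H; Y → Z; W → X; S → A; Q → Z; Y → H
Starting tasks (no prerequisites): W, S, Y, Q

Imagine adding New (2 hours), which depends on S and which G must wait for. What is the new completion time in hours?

Originally the job takes 26 hours.
With New inserted, G now waits for max(S, New).
New critical path: S→New→G→H = 8+2+9+9 = 28 ⇒ 28 hours.

28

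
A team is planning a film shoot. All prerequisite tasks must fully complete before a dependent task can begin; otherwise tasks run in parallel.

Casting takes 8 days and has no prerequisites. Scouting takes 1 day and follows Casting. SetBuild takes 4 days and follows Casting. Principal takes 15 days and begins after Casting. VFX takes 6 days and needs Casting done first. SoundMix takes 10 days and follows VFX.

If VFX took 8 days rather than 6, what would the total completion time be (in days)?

As given, the longest chain is Casting→VFX→SoundMix = 8+6+10 = 24, so the finish is 24 days.
VFX lies on that path, so at 8 days the path becomes 26 days.
No other chain overtakes it, so the finish is 26 days.

26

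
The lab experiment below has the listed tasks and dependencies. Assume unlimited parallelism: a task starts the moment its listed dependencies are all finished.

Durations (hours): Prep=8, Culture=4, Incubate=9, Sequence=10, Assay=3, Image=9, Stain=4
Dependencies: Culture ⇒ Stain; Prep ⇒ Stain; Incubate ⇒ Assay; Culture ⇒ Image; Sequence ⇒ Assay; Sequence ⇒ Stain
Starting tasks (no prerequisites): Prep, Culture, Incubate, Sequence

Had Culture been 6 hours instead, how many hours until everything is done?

Critical path before the change: Sequence→Stain = 10+4 = 14 giving 14 hours.
Culture is off the critical path — its longest chain is 13 hours, giving 1 of slack.
Now Culture→Image = 6+9 = 15 is longest, so the finish becomes 15 hours.

15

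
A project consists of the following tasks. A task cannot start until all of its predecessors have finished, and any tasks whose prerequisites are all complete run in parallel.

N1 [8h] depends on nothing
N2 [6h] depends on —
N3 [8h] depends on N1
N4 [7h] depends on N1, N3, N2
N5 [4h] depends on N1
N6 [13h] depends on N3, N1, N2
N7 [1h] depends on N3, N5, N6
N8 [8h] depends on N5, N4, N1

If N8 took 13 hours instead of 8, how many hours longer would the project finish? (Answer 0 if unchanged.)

5

Baseline: N1→N3→N4→N8 = 8+8+7+8 = 31 → 31 hours.
N8 lies on that path, so at 13 hours the path becomes 36 hours.
That remains the longest chain; total 36 hours.
Change in finish: 36 − 31 = +5 hours.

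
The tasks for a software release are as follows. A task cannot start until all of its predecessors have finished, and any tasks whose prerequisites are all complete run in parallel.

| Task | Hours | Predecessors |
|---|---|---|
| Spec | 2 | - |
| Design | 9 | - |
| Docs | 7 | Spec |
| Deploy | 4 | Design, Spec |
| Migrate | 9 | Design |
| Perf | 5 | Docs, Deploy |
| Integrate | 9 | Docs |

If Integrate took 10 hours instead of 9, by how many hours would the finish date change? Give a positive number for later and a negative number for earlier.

1

As given, the longest chain is Spec→Docs→Integrate = 2+7+9 = 18, so the finish is 18 hours.
Integrate lies on that path, so at 10 hours the path becomes 19 hours.
No other chain overtakes it, so the finish is 19 hours.
Change in finish: 19 − 18 = +1 hours.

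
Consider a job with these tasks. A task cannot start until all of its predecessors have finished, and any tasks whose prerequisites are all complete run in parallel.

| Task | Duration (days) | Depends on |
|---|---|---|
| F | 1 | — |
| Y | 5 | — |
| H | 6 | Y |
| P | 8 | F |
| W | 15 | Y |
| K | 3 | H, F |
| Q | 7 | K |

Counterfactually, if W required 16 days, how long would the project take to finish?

21

The binding path is Y→H→K→Q = 5+6+3+7 = 21; finish at 21 days.
W has 1 day of float (longest path through it is 20).
That remains the longest chain; total 21 days.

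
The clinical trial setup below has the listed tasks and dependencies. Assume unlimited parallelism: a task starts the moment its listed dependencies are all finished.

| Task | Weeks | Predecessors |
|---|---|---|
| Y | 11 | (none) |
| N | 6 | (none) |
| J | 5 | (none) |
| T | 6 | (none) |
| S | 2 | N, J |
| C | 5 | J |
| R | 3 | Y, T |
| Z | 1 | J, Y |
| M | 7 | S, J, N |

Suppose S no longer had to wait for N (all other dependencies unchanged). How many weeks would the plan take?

Original critical path: N→S→M = 6+2+7 = 15 ⇒ 15 weeks.
Without N→S, S's earliest start moves from 6 to 5.
After: Y→R = 11+3 = 14 → 14 weeks.

14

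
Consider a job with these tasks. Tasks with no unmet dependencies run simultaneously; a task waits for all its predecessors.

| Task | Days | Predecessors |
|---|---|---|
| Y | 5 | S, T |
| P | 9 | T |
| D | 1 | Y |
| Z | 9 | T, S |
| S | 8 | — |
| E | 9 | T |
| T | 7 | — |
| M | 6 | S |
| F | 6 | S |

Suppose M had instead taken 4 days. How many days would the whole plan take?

Actual critical path: S→Z = 8+9 = 17 ⇒ 17 days.
The longest path through M is only 14 days, so M has float 3.
That remains the longest chain; total 17 days.

17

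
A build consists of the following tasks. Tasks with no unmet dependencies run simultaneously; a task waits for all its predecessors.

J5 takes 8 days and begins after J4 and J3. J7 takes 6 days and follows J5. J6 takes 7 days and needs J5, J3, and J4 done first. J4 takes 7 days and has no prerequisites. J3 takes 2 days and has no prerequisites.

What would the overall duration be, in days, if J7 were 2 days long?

22

As given, the longest chain is J4→J5→J6 = 7+8+7 = 22, so the finish is 22 days.
J7 is off the critical path — its longest chain is 21 days, giving 1 of slack.
That remains the longest chain; total 22 days.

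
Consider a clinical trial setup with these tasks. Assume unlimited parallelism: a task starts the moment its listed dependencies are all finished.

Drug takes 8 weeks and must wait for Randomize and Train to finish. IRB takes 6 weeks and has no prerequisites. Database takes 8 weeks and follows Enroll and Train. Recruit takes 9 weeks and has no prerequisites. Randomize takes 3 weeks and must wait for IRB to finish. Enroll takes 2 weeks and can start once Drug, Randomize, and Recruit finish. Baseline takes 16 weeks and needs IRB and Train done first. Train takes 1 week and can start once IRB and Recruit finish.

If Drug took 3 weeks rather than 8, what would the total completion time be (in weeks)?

As given, the longest chain is Recruit→Train→Drug→Enroll→Database = 9+1+8+2+8 = 28, so the finish is 28 weeks.
Drug is on the critical path; changing it to 3 makes that path 23 weeks.
Now Recruit→Train→Baseline = 9+1+16 = 26 is longest, so the finish becomes 26 weeks.

26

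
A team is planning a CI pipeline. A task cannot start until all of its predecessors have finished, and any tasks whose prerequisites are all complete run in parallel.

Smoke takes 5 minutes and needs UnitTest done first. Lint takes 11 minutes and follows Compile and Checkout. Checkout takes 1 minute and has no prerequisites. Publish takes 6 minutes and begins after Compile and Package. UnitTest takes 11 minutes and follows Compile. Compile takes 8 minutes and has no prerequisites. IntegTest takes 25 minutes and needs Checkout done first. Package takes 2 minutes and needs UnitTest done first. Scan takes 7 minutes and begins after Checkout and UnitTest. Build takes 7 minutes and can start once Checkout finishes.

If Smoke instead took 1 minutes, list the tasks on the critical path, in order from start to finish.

Compile, UnitTest, Package, Publish

Baseline: Compile→UnitTest→Package→Publish = 8+11+2+6 = 27 → 27 minutes.
Smoke is off the critical path — its longest chain is 24 minutes, giving 3 of slack.
The critical path is still Compile→UnitTest→Package→Publish; finish is now 27 minutes.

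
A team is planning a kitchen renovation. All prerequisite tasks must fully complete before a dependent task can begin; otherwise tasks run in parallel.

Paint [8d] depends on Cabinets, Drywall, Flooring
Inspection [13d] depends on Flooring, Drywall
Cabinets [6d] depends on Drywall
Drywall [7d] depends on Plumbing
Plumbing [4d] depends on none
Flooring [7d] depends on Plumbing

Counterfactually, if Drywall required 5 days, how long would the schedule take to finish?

Critical path before the change: Plumbing→Drywall→Cabinets→Paint = 4+7+6+8 = 25 giving 25 days.
Since Drywall is critical, the -2 change carries straight to that chain (now 23 days).
New critical path: Plumbing→Flooring→Inspection = 4+7+13 = 24 ⇒ 24 days.

24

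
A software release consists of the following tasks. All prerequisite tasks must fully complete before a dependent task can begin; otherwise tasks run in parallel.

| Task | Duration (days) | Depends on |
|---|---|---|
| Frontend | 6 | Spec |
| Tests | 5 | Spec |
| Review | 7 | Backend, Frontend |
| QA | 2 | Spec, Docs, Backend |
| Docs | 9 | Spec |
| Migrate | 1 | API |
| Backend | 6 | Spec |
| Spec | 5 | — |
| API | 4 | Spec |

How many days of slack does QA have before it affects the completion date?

2

Spec→Backend→Review = 5+6+7 = 18 sets the makespan at 18 days.
QA finishes as early as 16 and must finish by 18.
Slack of QA = 16 − 14 = 2 days.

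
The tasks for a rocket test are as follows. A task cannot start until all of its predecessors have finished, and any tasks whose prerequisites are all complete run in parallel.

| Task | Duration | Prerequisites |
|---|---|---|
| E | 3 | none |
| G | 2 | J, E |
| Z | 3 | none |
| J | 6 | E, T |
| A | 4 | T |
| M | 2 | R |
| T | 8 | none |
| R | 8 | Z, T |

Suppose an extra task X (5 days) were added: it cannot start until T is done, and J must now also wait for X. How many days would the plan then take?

Originally the plan takes 18 days.
With X inserted, J now waits for max(E, T, X).
New critical path: T→X→J→G = 8+5+6+2 = 21 ⇒ 21 days.

21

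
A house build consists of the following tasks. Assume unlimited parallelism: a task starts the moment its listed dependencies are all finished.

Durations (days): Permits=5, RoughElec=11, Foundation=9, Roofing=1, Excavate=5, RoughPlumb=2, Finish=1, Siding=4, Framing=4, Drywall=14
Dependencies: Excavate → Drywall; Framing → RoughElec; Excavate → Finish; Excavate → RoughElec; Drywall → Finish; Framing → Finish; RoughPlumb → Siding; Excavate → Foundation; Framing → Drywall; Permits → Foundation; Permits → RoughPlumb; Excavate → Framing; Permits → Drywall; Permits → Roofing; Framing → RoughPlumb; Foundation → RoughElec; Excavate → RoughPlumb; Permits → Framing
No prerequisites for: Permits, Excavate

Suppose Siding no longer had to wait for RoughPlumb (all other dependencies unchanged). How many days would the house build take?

25

Original critical path: Permits→Foundation→RoughElec = 5+9+11 = 25 ⇒ 25 days.
Without RoughPlumb→Siding, Siding's earliest start moves from 11 to 0.
The longest chain is now Permits→Foundation→RoughElec = 5+9+11 = 25, so the house build takes 25 days.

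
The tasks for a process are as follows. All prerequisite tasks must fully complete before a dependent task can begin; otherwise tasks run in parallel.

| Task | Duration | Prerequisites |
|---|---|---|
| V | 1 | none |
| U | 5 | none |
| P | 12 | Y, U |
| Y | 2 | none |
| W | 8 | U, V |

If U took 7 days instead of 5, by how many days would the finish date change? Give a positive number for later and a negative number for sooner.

2

As given, the longest chain is U→P = 5+12 = 17, so the finish is 17 days.
U is on the critical path; changing it to 7 makes that path 19 days.
No other chain overtakes it, so the finish is 19 days.
Change in finish: 19 − 17 = +2 days.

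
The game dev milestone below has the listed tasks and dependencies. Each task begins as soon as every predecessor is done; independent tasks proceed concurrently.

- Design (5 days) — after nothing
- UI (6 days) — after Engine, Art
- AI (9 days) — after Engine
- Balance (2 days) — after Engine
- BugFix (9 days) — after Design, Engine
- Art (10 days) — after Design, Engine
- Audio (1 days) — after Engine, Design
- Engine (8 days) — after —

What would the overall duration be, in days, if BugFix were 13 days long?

24

The binding path is Engine→Art→UI = 8+10+6 = 24; finish at 24 days.
BugFix is off the critical path — its longest chain is 17 days, giving 7 of slack.
The critical path is still Engine→Art→UI; finish is now 24 days.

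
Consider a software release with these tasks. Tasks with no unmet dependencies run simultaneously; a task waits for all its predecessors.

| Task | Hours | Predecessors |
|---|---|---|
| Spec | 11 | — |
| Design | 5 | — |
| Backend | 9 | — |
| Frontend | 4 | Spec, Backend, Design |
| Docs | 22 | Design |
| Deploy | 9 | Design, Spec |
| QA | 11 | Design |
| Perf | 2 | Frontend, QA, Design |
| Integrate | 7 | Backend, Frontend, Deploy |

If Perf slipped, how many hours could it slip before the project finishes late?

Spec→Deploy→Integrate = 11+9+7 = 27 sets the makespan at 27 hours.
Perf finishes as early as 18 and must finish by 27.
Slack of Perf = 25 − 16 = 9 hours.

9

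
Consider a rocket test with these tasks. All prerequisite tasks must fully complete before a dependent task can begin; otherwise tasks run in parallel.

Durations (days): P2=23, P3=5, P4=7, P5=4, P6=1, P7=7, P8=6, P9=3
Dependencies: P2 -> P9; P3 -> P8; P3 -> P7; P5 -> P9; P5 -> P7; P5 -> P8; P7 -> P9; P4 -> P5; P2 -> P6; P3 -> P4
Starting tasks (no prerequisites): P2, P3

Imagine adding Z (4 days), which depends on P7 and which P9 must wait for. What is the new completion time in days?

Originally the project takes 26 days.
With Z inserted, P9 now waits for max(P2, P7, P5, Z).
New critical path: P3→P4→P5→P7→Z→P9 = 5+7+4+7+4+3 = 30 ⇒ 30 days.

30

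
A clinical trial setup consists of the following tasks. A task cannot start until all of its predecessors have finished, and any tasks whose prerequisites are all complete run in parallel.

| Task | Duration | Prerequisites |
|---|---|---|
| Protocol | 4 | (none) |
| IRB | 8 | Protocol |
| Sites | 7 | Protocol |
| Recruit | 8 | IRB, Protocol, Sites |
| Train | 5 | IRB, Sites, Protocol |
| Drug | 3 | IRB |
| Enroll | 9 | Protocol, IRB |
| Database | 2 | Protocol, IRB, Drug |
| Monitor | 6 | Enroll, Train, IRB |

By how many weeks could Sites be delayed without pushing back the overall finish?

5

Protocol→IRB→Enroll→Monitor = 4+8+9+6 = 27 sets the makespan at 27 weeks.
Longest path through Sites: 22 weeks (earliest finish 11, latest finish 16).
Slack of Sites = 9 − 4 = 5 weeks.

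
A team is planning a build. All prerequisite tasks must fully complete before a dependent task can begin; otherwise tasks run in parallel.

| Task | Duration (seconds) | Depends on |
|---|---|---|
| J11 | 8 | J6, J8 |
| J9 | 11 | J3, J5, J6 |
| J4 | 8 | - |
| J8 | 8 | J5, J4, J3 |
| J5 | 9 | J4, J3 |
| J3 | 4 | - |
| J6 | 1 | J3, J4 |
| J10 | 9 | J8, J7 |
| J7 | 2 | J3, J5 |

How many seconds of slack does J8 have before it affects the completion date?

J4→J5→J8→J10 = 8+9+8+9 = 34 sets the makespan at 34 seconds.
Longest path through J8: 34 seconds (earliest finish 25, latest finish 25).
Slack of J8 = 17 − 17 = 0 seconds.

0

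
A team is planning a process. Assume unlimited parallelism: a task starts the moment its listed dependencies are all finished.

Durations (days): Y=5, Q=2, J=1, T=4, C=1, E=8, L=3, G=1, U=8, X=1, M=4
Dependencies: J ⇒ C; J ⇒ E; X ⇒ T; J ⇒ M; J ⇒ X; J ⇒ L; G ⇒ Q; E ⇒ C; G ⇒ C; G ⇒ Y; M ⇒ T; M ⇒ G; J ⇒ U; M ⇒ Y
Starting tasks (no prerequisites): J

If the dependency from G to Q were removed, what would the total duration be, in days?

Original critical path: J→M→G→Y = 1+4+1+5 = 11 ⇒ 11 days.
Without G→Q, Q's earliest start moves from 6 to 0.
New critical path: J→M→G→Y = 1+4+1+5 = 11 ⇒ 11 days.

11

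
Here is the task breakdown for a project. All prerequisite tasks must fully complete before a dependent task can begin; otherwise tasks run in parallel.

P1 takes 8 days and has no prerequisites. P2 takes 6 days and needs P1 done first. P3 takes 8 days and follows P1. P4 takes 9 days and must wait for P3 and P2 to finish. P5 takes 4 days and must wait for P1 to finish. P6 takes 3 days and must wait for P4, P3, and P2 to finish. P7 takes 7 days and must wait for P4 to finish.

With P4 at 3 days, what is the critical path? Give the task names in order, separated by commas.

Critical path before the change: P1→P3→P4→P7 = 8+8+9+7 = 32 giving 32 days.
Since P4 is critical, the -6 change carries straight to that chain (now 26 days).
The critical path is still P1→P3→P4→P7; finish is now 26 days.

P1, P3, P4, P7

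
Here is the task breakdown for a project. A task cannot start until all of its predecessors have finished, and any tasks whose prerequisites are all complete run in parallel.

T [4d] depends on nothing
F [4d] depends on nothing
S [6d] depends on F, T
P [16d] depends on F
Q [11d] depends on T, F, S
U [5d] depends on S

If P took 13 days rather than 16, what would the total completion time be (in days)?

As given, the longest chain is T→S→Q = 4+6+11 = 21, so the finish is 21 days.
P has 1 day of float (longest path through it is 20).
No other chain overtakes it, so the finish is 21 days.

21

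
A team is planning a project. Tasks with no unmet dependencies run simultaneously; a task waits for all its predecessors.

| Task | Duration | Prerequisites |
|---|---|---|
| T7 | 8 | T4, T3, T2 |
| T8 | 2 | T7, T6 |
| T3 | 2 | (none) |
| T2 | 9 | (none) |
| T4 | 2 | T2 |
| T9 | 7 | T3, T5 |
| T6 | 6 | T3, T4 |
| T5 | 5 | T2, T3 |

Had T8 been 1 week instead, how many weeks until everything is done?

Critical path before the change: T2→T4→T7→T8 = 9+2+8+2 = 21 giving 21 weeks.
Since T8 is critical, the -1 change carries straight to that chain (now 20 weeks).
Now T2→T5→T9 = 9+5+7 = 21 is longest, so the finish becomes 21 weeks.

21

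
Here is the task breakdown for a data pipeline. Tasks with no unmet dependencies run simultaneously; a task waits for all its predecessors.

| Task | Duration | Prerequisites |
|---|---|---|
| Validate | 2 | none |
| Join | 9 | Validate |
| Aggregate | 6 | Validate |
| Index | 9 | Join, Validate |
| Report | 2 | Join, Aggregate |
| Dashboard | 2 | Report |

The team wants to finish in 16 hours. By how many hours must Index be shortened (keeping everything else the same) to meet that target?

Current finish: 20 hours; target: 16.
Index is on every critical path, so each hour cut from Index cuts the finish by one (this holds down to a finish of 15).
Need 20 − 16 = 4 hours off Index → Index becomes 5 hours, finish becomes 16.

4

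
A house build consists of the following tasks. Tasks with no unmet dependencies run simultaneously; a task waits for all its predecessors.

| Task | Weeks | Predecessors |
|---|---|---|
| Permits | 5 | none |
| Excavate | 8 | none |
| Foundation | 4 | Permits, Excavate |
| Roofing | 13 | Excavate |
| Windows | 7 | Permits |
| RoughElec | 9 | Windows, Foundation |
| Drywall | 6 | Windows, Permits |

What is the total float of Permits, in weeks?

Permits→Windows→RoughElec = 5+7+9 = 21 sets the makespan at 21 weeks.
The longest chain containing Permits totals 21 weeks.
So Permits can slip 5 − 5 = 0 weeks.

0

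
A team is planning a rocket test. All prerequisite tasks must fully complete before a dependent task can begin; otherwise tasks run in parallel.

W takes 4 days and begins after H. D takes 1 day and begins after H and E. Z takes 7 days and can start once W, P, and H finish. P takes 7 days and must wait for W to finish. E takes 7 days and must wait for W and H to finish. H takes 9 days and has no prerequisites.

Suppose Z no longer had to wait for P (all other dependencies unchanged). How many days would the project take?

Original critical path: H→W→P→Z = 9+4+7+7 = 27 ⇒ 27 days.
Without P→Z, Z's earliest start moves from 20 to 13.
The longest chain is now H→W→E→D = 9+4+7+1 = 21, so the project takes 21 days.

21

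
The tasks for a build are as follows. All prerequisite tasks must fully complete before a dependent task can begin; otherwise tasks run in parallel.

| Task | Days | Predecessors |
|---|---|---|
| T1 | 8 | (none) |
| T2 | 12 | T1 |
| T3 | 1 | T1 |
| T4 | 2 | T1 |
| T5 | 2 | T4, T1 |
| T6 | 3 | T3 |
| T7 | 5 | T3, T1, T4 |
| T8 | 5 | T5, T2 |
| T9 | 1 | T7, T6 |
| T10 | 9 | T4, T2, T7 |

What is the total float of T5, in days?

T1→T2→T10 = 8+12+9 = 29 sets the makespan at 29 days.
Longest path through T5: 17 days (earliest finish 12, latest finish 24).
Slack of T5 = 22 − 10 = 12 days.

12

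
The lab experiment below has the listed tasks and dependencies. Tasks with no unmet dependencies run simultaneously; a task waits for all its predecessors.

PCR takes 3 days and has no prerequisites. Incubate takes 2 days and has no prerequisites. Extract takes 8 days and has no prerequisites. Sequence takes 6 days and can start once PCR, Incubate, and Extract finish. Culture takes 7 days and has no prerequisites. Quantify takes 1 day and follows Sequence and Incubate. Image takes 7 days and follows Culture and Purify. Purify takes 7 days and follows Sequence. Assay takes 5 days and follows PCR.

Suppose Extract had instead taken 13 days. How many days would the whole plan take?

33

The binding path is Extract→Sequence→Purify→Image = 8+6+7+7 = 28; finish at 28 days.
Extract lies on that path, so at 13 days the path becomes 33 days.
The critical path is still Extract→Sequence→Purify→Image; finish is now 33 days.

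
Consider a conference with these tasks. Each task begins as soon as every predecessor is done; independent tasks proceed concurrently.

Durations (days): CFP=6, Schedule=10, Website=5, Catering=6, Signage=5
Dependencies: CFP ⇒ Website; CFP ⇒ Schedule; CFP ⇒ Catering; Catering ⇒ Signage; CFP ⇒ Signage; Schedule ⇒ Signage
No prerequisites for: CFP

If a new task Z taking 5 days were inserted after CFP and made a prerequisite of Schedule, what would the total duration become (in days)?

Originally the schedule takes 21 days.
With Z inserted, Schedule now waits for max(CFP, Z).
New critical path: CFP→Z→Schedule→Signage = 6+5+10+5 = 26 ⇒ 26 days.

26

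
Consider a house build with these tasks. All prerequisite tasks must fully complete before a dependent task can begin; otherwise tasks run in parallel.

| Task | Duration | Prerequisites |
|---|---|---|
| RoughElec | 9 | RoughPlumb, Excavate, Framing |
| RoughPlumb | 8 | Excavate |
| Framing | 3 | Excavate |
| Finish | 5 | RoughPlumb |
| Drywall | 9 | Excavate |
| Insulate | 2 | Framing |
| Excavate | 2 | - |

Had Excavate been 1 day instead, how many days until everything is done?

As given, the longest chain is Excavate→RoughPlumb→RoughElec = 2+8+9 = 19, so the finish is 19 days.
Since Excavate is critical, the -1 change carries straight to that chain (now 18 days).
No other chain overtakes it, so the finish is 18 days.

18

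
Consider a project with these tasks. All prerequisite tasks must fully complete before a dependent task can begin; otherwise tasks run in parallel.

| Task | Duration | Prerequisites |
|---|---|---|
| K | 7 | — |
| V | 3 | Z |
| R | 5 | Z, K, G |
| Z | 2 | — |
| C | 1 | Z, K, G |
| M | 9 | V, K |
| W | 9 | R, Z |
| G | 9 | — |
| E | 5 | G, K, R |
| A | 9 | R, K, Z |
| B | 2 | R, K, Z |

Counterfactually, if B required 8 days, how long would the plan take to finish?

Critical path before the change: G→R→A = 9+5+9 = 23 giving 23 days.
B has 7 days of float (longest path through it is 16).
That remains the longest chain; total 23 days.

23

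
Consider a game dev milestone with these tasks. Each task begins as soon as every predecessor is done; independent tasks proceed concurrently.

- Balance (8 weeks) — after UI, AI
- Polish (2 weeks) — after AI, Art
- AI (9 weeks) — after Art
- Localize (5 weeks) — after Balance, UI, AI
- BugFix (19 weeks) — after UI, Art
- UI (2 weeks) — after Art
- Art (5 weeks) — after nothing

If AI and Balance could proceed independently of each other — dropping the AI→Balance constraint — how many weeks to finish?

26

Before: longest chain Art→AI→Balance→Localize = 5+9+8+5 = 27, finish 27.
Without AI→Balance, Balance's earliest start moves from 14 to 7.
New critical path: Art→UI→BugFix = 5+2+19 = 26 ⇒ 26 weeks.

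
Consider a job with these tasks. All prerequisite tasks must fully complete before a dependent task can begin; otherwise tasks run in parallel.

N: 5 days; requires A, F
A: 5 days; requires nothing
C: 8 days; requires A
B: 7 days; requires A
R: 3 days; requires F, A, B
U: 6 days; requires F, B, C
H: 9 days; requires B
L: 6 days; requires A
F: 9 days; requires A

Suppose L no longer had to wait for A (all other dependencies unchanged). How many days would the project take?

Before: longest chain A→B→H = 5+7+9 = 21, finish 21.
Without A→L, L's earliest start moves from 5 to 0.
New critical path: A→B→H = 5+7+9 = 21 ⇒ 21 days.

21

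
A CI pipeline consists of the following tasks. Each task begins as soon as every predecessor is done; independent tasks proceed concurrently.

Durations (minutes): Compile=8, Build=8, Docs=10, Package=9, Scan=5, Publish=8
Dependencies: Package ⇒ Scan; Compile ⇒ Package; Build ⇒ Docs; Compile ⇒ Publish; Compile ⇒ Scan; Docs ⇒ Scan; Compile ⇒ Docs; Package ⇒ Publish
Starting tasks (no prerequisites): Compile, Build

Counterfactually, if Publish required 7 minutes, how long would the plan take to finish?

The binding path is Compile→Package→Publish = 8+9+8 = 25; finish at 25 minutes.
Publish is on the critical path; changing it to 7 makes that path 24 minutes.
The critical path is still Compile→Package→Publish; finish is now 24 minutes.

24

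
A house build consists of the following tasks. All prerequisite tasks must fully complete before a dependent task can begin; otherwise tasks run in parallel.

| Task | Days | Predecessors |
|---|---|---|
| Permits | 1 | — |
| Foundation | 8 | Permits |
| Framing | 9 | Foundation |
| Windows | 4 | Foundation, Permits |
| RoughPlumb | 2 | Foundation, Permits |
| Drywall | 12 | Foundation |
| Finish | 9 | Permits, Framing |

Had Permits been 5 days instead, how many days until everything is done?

Actual critical path: Permits→Foundation→Framing→Finish = 1+8+9+9 = 27 ⇒ 27 days.
Permits is on the critical path; changing it to 5 makes that path 31 days.
That remains the longest chain; total 31 days.

31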